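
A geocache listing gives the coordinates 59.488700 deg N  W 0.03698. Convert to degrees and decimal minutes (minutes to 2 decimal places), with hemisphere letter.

59° 29.32′ N, 0° 2.22′ W

φ: minutes = (59.488700 − 59) × 60 = 29.3220
λ: 0° + 0.036980 × 60 = 0° 2.2188′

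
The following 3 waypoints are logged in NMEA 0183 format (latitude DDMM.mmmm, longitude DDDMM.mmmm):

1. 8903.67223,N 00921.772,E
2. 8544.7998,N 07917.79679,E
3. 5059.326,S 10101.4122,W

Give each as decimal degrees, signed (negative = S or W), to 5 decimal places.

1. 89.06120, 9.36287
2. 85.74666, 79.29661
3. -50.98877, -101.02354

Point 1:
  Lat: degrees = first 2 digits = 89, minutes = 3.67223; 89 + 3.67223/60 = 89.061204
  N → positive
  λ: degrees = first 3 digits = 9, minutes = 21.772; 9 + 21.772/60 = 9.362867
  E → positive
Point 2:
  Lat: degrees = first 2 digits = 85, minutes = 44.7998; 85 + 44.7998/60 = 85.746663
  N ⇒ keep positive
  Lon: split at 3 digits → 079° and 17.79679′; 79 + 17.79679/60 = 79.296613
  E → positive
Point 3:
  Lat: degrees = first 2 digits = 50, minutes = 59.326; 50 + 59.326/60 = 50.988767
  S → negative
  λ: degrees = first 3 digits = 101, minutes = 1.4122; 101 + 1.4122/60 = 101.023537
  W ⇒ negate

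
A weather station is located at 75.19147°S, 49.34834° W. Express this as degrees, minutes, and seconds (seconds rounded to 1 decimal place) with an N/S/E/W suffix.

75°11′29.3″ S, 49°20′54.0″ W

φ: whole degrees 75; 11.48820′ → 11′ and 29.292″
Lon: whole degrees 49; 20.90040′ → 20′ and 54.024″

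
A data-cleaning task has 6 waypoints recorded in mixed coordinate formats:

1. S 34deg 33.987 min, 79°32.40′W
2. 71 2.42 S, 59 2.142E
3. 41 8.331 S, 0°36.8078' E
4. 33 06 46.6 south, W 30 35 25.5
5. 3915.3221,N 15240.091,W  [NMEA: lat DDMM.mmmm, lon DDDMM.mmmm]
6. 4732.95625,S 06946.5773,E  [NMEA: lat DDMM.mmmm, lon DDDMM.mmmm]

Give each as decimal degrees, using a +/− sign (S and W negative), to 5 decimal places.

1. -34.56645, -79.54000
2. -71.04033, 59.03570
3. -41.13885, 0.61346
4. -33.11294, -30.59042
5. 39.25537, -152.66818
6. -47.54927, 69.77629

Point 1:
  Latitude: 33.987′ = 0.566450°; total 34.566450
  S → negative
  Lon: 32.4′ = 0.540000°; total 79.540000
  W → negative
Point 2:
  Latitude: 2.42′ = 0.040333°; total 71.040333
  hemisphere S, so the sign is −
  Longitude: 2.142′ = 0.035700°; total 59.035700
  E ⇒ keep positive
Point 3:
  φ: 8.331′ = 0.138850°; total 41.138850
  hemisphere S, so the sign is −
  Longitude: 0 + 36.8078/60 = 0.613463
  E ⇒ keep positive
Point 4:
  φ: 33 + 6/60 + 46.6/3600 = 33.112944
  S → negative
  λ: 35′ + 25.5″ = 35.42500′; 30 + 35.42500/60 = 30.590417
  hemisphere W, so the sign is −
Point 5:
  φ: degrees = first 2 digits = 39, minutes = 15.3221; 39 + 15.3221/60 = 39.255368
  N → positive
  Longitude: degrees = first 3 digits = 152, minutes = 40.091; 152 + 40.091/60 = 152.668183
  hemisphere W, so the sign is −
Point 6:
  Lat: split at 2 digits → 47° and 32.95625′; 47 + 32.95625/60 = 47.549271
  S ⇒ negate
  Lon: degrees = first 3 digits = 69, minutes = 46.5773; 69 + 46.5773/60 = 69.776288
  E → positive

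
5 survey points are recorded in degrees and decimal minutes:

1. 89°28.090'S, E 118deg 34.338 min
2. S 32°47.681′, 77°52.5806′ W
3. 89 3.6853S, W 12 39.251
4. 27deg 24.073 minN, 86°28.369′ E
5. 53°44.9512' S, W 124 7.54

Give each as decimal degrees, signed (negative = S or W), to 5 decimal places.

1. -89.46817, 118.57230
2. -32.79468, -77.87634
3. -89.06142, -12.65418
4. 27.40122, 86.47282
5. -53.74919, -124.12567

Point 1:
  Lat: 28.09′ = 0.468167°; total 89.468167
  S → negative
  Longitude: 34.338′ = 0.572300°; total 118.572300
  E ⇒ keep positive
Point 2:
  Latitude: 32 + 47.681/60 = 32.794683
  S ⇒ negate
  Longitude: 77 + 52.5806/60 = 77.876343
  W → negative
Point 3:
  Latitude: 89 + 3.6853/60 = 89.061422
  S → negative
  Longitude: 39.251′ = 0.654183°; total 12.654183
  W → negative
Point 4:
  φ: 24.073′ = 0.401217°; total 27.401217
  N ⇒ keep positive
  λ: 28.369′ = 0.472817°; total 86.472817
  E ⇒ keep positive
Point 5:
  φ: 53 + 44.9512/60 = 53.749187
  S → negative
  Lon: 124 + 7.54/60 = 124.125667
  W → negative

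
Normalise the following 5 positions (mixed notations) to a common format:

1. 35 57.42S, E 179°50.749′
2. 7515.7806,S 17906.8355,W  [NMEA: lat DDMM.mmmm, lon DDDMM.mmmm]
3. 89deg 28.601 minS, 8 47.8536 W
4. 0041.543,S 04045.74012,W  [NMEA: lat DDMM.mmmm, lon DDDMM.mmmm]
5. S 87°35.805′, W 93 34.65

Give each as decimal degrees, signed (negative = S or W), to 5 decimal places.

Point 1:
  φ: 35 + 57.42/60 = 35.957000
  S ⇒ negate
  Lon: 179 + 50.749/60 = 179.845817
  E ⇒ keep positive
Point 2:
  Latitude: degrees = first 2 digits = 75, minutes = 15.7806; 75 + 15.7806/60 = 75.263010
  S → negative
  Longitude: split at 3 digits → 179° and 6.8355′; 179 + 6.8355/60 = 179.113925
  W ⇒ negate
Point 3:
  φ: 28.601′ = 0.476683°; total 89.476683
  hemisphere S, so the sign is −
  Longitude: 47.8536′ = 0.797560°; total 8.797560
  W → negative
Point 4:
  φ: split at 2 digits → 00° and 41.543′; 0 + 41.543/60 = 0.692383
  S ⇒ negate
  Lon: split at 3 digits → 040° and 45.74012′; 40 + 45.74012/60 = 40.762335
  W ⇒ negate
Point 5:
  Latitude: 35.805′ = 0.596750°; total 87.596750
  S → negative
  λ: 34.65′ = 0.577500°; total 93.577500
  W → negative

1. -35.95700, 179.84582
2. -75.26301, -179.11393
3. -89.47668, -8.79756
4. -0.69238, -40.76234
5. -87.59675, -93.57750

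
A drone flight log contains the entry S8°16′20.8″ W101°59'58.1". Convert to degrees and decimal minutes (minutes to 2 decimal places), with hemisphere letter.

8° 16.35′ S, 101° 59.97′ W

Lat: seconds/60 = 0.34667; minutes = 16 + 0.34667 = 16.3467
Longitude: 59 + 58.1/60 = 59.9683′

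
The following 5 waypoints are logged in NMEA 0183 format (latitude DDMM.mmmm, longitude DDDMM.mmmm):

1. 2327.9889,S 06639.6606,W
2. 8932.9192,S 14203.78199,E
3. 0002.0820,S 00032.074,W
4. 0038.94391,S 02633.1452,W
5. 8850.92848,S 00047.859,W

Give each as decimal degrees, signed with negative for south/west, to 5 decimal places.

1. -23.46648, -66.66101
2. -89.54865, 142.06303
3. -0.03470, -0.53457
4. -0.64907, -26.55242
5. -88.84881, -0.79765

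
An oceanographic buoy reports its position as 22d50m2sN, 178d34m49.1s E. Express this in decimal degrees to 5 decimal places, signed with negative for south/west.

22.83389, 178.58031

Latitude: 50′ + 2″ = 50.03333′; 22 + 50.03333/60 = 22.833889
N ⇒ keep positive
λ: 178 + 34/60 + 49.1/3600 = 178.580306
E → positive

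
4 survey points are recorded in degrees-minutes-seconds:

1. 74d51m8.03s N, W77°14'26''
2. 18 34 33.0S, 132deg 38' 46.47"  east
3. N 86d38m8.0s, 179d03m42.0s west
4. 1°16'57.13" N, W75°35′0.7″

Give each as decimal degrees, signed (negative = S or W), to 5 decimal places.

1. 74.85223, -77.24056
2. -18.57583, 132.64624
3. 86.63556, -179.06167
4. 1.28254, -75.58353

Point 1:
  Lat: 74 + 51/60 + 8.03/3600 = 74.852231
  N → positive
  Lon: 14′ + 26″ = 14.43333′; 77 + 14.43333/60 = 77.240556
  W → negative
Point 2:
  Lat: 18° + 34/60 + 33/3600 = 18 + 0.566667 + 0.009167 = 18.575833
  hemisphere S, so the sign is −
  λ: 38′ + 46.47″ = 38.77450′; 132 + 38.77450/60 = 132.646242
  E → positive
Point 3:
  Latitude: 38′ + 8″ = 38.13333′; 86 + 38.13333/60 = 86.635556
  N ⇒ keep positive
  Lon: 3′ + 42″ = 3.70000′; 179 + 3.70000/60 = 179.061667
  hemisphere W, so the sign is −
Point 4:
  Latitude: 1° + 16/60 + 57.13/3600 = 1 + 0.266667 + 0.015869 = 1.282536
  N ⇒ keep positive
  Longitude: 35′ + 0.7″ = 35.01167′; 75 + 35.01167/60 = 75.583528
  W → negative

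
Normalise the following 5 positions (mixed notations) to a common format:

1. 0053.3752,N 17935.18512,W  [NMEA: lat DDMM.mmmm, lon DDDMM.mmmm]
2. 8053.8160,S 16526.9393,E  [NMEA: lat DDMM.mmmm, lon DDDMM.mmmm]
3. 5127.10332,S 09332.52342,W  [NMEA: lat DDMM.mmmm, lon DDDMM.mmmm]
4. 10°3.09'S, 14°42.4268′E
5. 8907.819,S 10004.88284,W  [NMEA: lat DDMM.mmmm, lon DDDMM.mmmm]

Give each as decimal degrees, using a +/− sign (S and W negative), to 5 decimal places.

Point 1:
  φ: split at 2 digits → 00° and 53.3752′; 0 + 53.3752/60 = 0.889587
  N ⇒ keep positive
  Lon: split at 3 digits → 179° and 35.18512′; 179 + 35.18512/60 = 179.586419
  W → negative
Point 2:
  φ: split at 2 digits → 80° and 53.816′; 80 + 53.816/60 = 80.896933
  hemisphere S, so the sign is −
  λ: split at 3 digits → 165° and 26.9393′; 165 + 26.9393/60 = 165.448988
  E ⇒ keep positive
Point 3:
  φ: split at 2 digits → 51° and 27.10332′; 51 + 27.10332/60 = 51.451722
  S ⇒ negate
  Longitude: degrees = first 3 digits = 93, minutes = 32.52342; 93 + 32.52342/60 = 93.542057
  hemisphere W, so the sign is −
Point 4:
  Lat: 10 + 3.09/60 = 10.051500
  S → negative
  Lon: 14 + 42.4268/60 = 14.707113
  E ⇒ keep positive
Point 5:
  Lat: degrees = first 2 digits = 89, minutes = 7.819; 89 + 7.819/60 = 89.130317
  S ⇒ negate
  Lon: degrees = first 3 digits = 100, minutes = 4.88284; 100 + 4.88284/60 = 100.081381
  W ⇒ negate

1. 0.88959, -179.58642
2. -80.89693, 165.44899
3. -51.45172, -93.54206
4. -10.05150, 14.70711
5. -89.13032, -100.08138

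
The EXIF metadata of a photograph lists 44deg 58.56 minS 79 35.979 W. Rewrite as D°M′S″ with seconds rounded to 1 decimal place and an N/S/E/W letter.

44°58′33.6″ S, 79°35′58.7″ W

Latitude: 58.56000′ → 58′ and 0.56000 × 60 = 33.600″
λ: fractional minutes 0.97900 × 60 = 58.740″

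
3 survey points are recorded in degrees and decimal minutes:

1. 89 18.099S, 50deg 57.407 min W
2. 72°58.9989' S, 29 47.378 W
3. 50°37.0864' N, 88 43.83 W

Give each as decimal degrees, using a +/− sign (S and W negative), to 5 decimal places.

1. -89.30165, -50.95678
2. -72.98332, -29.78963
3. 50.61811, -88.73050

Point 1:
  φ: 18.099′ = 0.301650°; total 89.301650
  S → negative
  Lon: 57.407′ = 0.956783°; total 50.956783
  W → negative
Point 2:
  Lat: 58.9989′ = 0.983315°; total 72.983315
  S ⇒ negate
  Longitude: 47.378′ = 0.789633°; total 29.789633
  hemisphere W, so the sign is −
Point 3:
  Latitude: 50 + 37.0864/60 = 50.618107
  N ⇒ keep positive
  Lon: 88 + 43.83/60 = 88.730500
  W → negative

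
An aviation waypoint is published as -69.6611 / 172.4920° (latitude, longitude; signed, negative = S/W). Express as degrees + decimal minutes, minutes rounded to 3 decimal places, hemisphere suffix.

69° 39.666′ S, 172° 29.520′ E

Latitude is negative → S; |value| = 69.661100
Lat: 69° + 0.661100 × 60 = 69° 39.66600′
Longitude: minutes = (172.492000 − 172) × 60 = 29.52000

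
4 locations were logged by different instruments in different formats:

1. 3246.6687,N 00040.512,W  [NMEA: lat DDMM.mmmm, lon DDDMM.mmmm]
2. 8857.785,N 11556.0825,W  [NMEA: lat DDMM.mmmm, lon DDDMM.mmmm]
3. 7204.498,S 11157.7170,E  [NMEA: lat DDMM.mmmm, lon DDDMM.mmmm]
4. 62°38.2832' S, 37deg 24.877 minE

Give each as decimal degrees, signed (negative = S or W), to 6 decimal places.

Point 1:
  Lat: degrees = first 2 digits = 32, minutes = 46.6687; 32 + 46.6687/60 = 32.7778117
  N ⇒ keep positive
  Longitude: split at 3 digits → 000° and 40.512′; 0 + 40.512/60 = 0.6752000
  W ⇒ negate
Point 2:
  Latitude: split at 2 digits → 88° and 57.785′; 88 + 57.785/60 = 88.9630833
  N ⇒ keep positive
  Longitude: degrees = first 3 digits = 115, minutes = 56.0825; 115 + 56.0825/60 = 115.9347083
  W → negative
Point 3:
  Lat: split at 2 digits → 72° and 4.498′; 72 + 4.498/60 = 72.0749667
  S → negative
  Longitude: split at 3 digits → 111° and 57.717′; 111 + 57.717/60 = 111.9619500
  E → positive
Point 4:
  φ: 38.2832′ = 0.638053°; total 62.6380533
  S → negative
  Lon: 24.877′ = 0.414617°; total 37.4146167
  E → positive

1. 32.777812, -0.675200
2. 88.963083, -115.934708
3. -72.074967, 111.961950
4. -62.638053, 37.414617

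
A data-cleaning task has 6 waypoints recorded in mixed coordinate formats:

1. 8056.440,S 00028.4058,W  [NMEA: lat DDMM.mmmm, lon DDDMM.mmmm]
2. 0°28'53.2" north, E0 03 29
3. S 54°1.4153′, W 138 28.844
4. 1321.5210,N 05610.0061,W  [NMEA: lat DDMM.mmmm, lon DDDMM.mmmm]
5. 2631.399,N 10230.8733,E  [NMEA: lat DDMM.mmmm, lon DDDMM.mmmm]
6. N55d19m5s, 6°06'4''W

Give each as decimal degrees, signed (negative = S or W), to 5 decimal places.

1. -80.94067, -0.47343
2. 0.48144, 0.05806
3. -54.02359, -138.48073
4. 13.35868, -56.16677
5. 26.52332, 102.51456
6. 55.31806, -6.10111

Point 1:
  Latitude: split at 2 digits → 80° and 56.44′; 80 + 56.44/60 = 80.940667
  S ⇒ negate
  λ: degrees = first 3 digits = 0, minutes = 28.4058; 0 + 28.4058/60 = 0.473430
  hemisphere W, so the sign is −
Point 2:
  Latitude: 0 + 28/60 + 53.2/3600 = 0.481444
  N → positive
  Longitude: 0° + 3/60 + 29/3600 = 0 + 0.050000 + 0.008056 = 0.058056
  E ⇒ keep positive
Point 3:
  φ: 54 + 1.4153/60 = 54.023588
  S ⇒ negate
  Lon: 28.844′ = 0.480733°; total 138.480733
  hemisphere W, so the sign is −
Point 4:
  φ: split at 2 digits → 13° and 21.521′; 13 + 21.521/60 = 13.358683
  N → positive
  Longitude: split at 3 digits → 056° and 10.0061′; 56 + 10.0061/60 = 56.166768
  W → negative
Point 5:
  Lat: split at 2 digits → 26° and 31.399′; 26 + 31.399/60 = 26.523317
  N → positive
  Lon: degrees = first 3 digits = 102, minutes = 30.8733; 102 + 30.8733/60 = 102.514555
  E → positive
Point 6:
  Lat: 19′ + 5″ = 19.08333′; 55 + 19.08333/60 = 55.318056
  N → positive
  λ: 6 + 6/60 + 4/3600 = 6.101111
  W → negative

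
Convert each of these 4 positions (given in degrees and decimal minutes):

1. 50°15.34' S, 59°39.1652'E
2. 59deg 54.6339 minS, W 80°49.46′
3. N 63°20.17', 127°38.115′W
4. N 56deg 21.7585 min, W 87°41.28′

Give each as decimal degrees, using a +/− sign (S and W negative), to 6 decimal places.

Point 1:
  φ: 15.34′ = 0.255667°; total 50.2556667
  S ⇒ negate
  λ: 59 + 39.1652/60 = 59.6527533
  E ⇒ keep positive
Point 2:
  Lat: 54.6339′ = 0.910565°; total 59.9105650
  S → negative
  λ: 80 + 49.46/60 = 80.8243333
  W ⇒ negate
Point 3:
  Lat: 20.17′ = 0.336167°; total 63.3361667
  N → positive
  λ: 127 + 38.115/60 = 127.6352500
  W → negative
Point 4:
  φ: 56 + 21.7585/60 = 56.3626417
  N → positive
  Lon: 41.28′ = 0.688000°; total 87.6880000
  W ⇒ negate

1. -50.255667, 59.652753
2. -59.910565, -80.824333
3. 63.336167, -127.635250
4. 56.362642, -87.688000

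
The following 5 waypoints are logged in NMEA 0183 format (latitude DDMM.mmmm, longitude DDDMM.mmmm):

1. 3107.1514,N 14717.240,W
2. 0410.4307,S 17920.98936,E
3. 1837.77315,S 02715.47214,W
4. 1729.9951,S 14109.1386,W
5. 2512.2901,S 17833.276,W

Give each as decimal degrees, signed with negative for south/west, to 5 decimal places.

Point 1:
  Latitude: degrees = first 2 digits = 31, minutes = 7.1514; 31 + 7.1514/60 = 31.119190
  N → positive
  λ: split at 3 digits → 147° and 17.24′; 147 + 17.24/60 = 147.287333
  W → negative
Point 2:
  φ: split at 2 digits → 04° and 10.4307′; 4 + 10.4307/60 = 4.173845
  hemisphere S, so the sign is −
  Lon: degrees = first 3 digits = 179, minutes = 20.98936; 179 + 20.98936/60 = 179.349823
  E ⇒ keep positive
Point 3:
  φ: split at 2 digits → 18° and 37.77315′; 18 + 37.77315/60 = 18.629553
  S → negative
  λ: degrees = first 3 digits = 27, minutes = 15.47214; 27 + 15.47214/60 = 27.257869
  W → negative
Point 4:
  φ: split at 2 digits → 17° and 29.9951′; 17 + 29.9951/60 = 17.499918
  hemisphere S, so the sign is −
  λ: degrees = first 3 digits = 141, minutes = 9.1386; 141 + 9.1386/60 = 141.152310
  W ⇒ negate
Point 5:
  φ: split at 2 digits → 25° and 12.2901′; 25 + 12.2901/60 = 25.204835
  hemisphere S, so the sign is −
  Longitude: degrees = first 3 digits = 178, minutes = 33.276; 178 + 33.276/60 = 178.554600
  hemisphere W, so the sign is −

1. 31.11919, -147.28733
2. -4.17385, 179.34982
3. -18.62955, -27.25787
4. -17.49992, -141.15231
5. -25.20484, -178.55460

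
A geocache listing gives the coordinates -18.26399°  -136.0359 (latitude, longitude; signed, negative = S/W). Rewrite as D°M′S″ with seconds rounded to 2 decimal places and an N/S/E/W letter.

Latitude is negative → S; |value| = 18.263990
Lat: 0.263990 × 60 = 15.83940′ → 15′, remainder × 60 = 50.3640″
Longitude is negative → W; |value| = 136.035900
Longitude: 0.035900 × 60 = 2.15400′ → 2′, remainder × 60 = 9.2400″

18°15′50.36″ S, 136°02′9.24″ W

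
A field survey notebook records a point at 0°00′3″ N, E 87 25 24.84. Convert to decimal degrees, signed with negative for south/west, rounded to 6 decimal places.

0.000833, 87.423567

Lat: 0° + 0/60 + 3/3600 = 0 + 0.000000 + 0.000833 = 0.0008333
N ⇒ keep positive
λ: 87 + 25/60 + 24.84/3600 = 87.4235667
E → positive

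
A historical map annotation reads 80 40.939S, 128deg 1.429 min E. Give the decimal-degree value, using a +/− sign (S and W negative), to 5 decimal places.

-80.68232, 128.02382

Lat: 80 + 40.939/60 = 80.682317
S → negative
λ: 128 + 1.429/60 = 128.023817
E → positive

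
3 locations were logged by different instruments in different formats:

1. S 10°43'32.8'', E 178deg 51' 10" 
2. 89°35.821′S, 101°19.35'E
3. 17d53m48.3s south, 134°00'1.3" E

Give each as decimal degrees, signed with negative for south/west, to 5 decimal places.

1. -10.72578, 178.85278
2. -89.59702, 101.32250
3. -17.89675, 134.00036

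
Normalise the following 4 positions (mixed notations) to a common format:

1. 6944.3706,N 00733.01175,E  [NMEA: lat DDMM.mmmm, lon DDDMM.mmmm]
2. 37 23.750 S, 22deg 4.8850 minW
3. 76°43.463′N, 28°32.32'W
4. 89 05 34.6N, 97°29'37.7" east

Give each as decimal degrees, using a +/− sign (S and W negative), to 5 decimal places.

1. 69.73951, 7.55020
2. -37.39583, -22.08142
3. 76.72438, -28.53867
4. 89.09294, 97.49381

Point 1:
  φ: degrees = first 2 digits = 69, minutes = 44.3706; 69 + 44.3706/60 = 69.739510
  N → positive
  Longitude: degrees = first 3 digits = 7, minutes = 33.01175; 7 + 33.01175/60 = 7.550196
  E → positive
Point 2:
  Latitude: 23.75′ = 0.395833°; total 37.395833
  S → negative
  Lon: 22 + 4.885/60 = 22.081417
  W ⇒ negate
Point 3:
  φ: 43.463′ = 0.724383°; total 76.724383
  N → positive
  Lon: 32.32′ = 0.538667°; total 28.538667
  W ⇒ negate
Point 4:
  Lat: 5′ + 34.6″ = 5.57667′; 89 + 5.57667/60 = 89.092944
  N ⇒ keep positive
  Longitude: 29′ + 37.7″ = 29.62833′; 97 + 29.62833/60 = 97.493806
  E → positive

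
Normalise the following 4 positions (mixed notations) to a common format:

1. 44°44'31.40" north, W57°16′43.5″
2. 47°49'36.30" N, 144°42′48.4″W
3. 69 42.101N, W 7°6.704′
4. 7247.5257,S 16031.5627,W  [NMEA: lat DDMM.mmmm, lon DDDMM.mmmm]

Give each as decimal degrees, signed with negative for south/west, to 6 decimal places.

1. 44.742056, -57.278750
2. 47.826750, -144.713444
3. 69.701683, -7.111733
4. -72.792095, -160.526045

Point 1:
  φ: 44′ + 31.4″ = 44.52333′; 44 + 44.52333/60 = 44.7420556
  N ⇒ keep positive
  λ: 57° + 16/60 + 43.5/3600 = 57 + 0.266667 + 0.012083 = 57.2787500
  W → negative
Point 2:
  φ: 47° + 49/60 + 36.3/3600 = 47 + 0.816667 + 0.010083 = 47.8267500
  N ⇒ keep positive
  λ: 42′ + 48.4″ = 42.80667′; 144 + 42.80667/60 = 144.7134444
  hemisphere W, so the sign is −
Point 3:
  Latitude: 69 + 42.101/60 = 69.7016833
  N ⇒ keep positive
  Longitude: 6.704′ = 0.111733°; total 7.1117333
  W ⇒ negate
Point 4:
  Lat: split at 2 digits → 72° and 47.5257′; 72 + 47.5257/60 = 72.7920950
  S ⇒ negate
  λ: degrees = first 3 digits = 160, minutes = 31.5627; 160 + 31.5627/60 = 160.5260450
  W ⇒ negate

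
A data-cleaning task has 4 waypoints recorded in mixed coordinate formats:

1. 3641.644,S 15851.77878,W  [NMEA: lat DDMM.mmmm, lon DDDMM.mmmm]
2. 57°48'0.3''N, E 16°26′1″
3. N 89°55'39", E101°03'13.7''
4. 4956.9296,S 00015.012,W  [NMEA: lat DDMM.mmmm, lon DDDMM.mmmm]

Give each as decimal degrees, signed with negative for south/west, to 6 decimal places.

Point 1:
  Lat: split at 2 digits → 36° and 41.644′; 36 + 41.644/60 = 36.6940667
  S ⇒ negate
  λ: degrees = first 3 digits = 158, minutes = 51.77878; 158 + 51.77878/60 = 158.8629797
  W → negative
Point 2:
  φ: 48′ + 0.3″ = 48.00500′; 57 + 48.00500/60 = 57.8000833
  N → positive
  λ: 16 + 26/60 + 1/3600 = 16.4336111
  E → positive
Point 3:
  Lat: 89 + 55/60 + 39/3600 = 89.9275000
  N → positive
  Lon: 3′ + 13.7″ = 3.22833′; 101 + 3.22833/60 = 101.0538056
  E → positive
Point 4:
  Latitude: split at 2 digits → 49° and 56.9296′; 49 + 56.9296/60 = 49.9488267
  hemisphere S, so the sign is −
  Lon: split at 3 digits → 000° and 15.012′; 0 + 15.012/60 = 0.2502000
  W ⇒ negate

1. -36.694067, -158.862980
2. 57.800083, 16.433611
3. 89.927500, 101.053806
4. -49.948827, -0.250200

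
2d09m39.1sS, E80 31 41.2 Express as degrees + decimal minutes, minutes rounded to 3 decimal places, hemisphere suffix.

2° 9.652′ S, 80° 31.687′ E

Lat: 9 + 39.1/60 = 9.65167′
λ: 31 + 41.2/60 = 31.68667′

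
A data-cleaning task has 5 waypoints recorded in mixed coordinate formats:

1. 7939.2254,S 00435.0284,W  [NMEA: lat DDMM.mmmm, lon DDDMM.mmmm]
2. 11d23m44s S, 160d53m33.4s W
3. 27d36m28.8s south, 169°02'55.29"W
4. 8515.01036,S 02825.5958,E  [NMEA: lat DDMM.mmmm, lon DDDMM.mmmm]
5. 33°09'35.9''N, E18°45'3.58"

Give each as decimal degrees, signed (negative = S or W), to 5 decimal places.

1. -79.65376, -4.58381
2. -11.39556, -160.89261
3. -27.60800, -169.04869
4. -85.25017, 28.42660
5. 33.15997, 18.75099

Point 1:
  φ: degrees = first 2 digits = 79, minutes = 39.2254; 79 + 39.2254/60 = 79.653757
  S ⇒ negate
  λ: split at 3 digits → 004° and 35.0284′; 4 + 35.0284/60 = 4.583807
  W → negative
Point 2:
  φ: 23′ + 44″ = 23.73333′; 11 + 23.73333/60 = 11.395556
  S ⇒ negate
  Lon: 53′ + 33.4″ = 53.55667′; 160 + 53.55667/60 = 160.892611
  W → negative
Point 3:
  Lat: 27° + 36/60 + 28.8/3600 = 27 + 0.600000 + 0.008000 = 27.608000
  S → negative
  Longitude: 169° + 2/60 + 55.29/3600 = 169 + 0.033333 + 0.015358 = 169.048692
  hemisphere W, so the sign is −
Point 4:
  φ: degrees = first 2 digits = 85, minutes = 15.01036; 85 + 15.01036/60 = 85.250173
  S → negative
  Lon: split at 3 digits → 028° and 25.5958′; 28 + 25.5958/60 = 28.426597
  E → positive
Point 5:
  φ: 9′ + 35.9″ = 9.59833′; 33 + 9.59833/60 = 33.159972
  N → positive
  Longitude: 18° + 45/60 + 3.58/3600 = 18 + 0.750000 + 0.000994 = 18.750994
  E → positive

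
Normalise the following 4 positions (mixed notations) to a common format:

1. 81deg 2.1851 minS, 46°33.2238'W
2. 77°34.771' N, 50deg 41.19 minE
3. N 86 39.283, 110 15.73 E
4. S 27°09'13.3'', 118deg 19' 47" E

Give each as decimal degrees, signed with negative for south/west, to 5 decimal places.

1. -81.03642, -46.55373
2. 77.57952, 50.68650
3. 86.65472, 110.26217
4. -27.15369, 118.32972

Point 1:
  φ: 2.1851′ = 0.036418°; total 81.036418
  S → negative
  λ: 46 + 33.2238/60 = 46.553730
  hemisphere W, so the sign is −
Point 2:
  Latitude: 77 + 34.771/60 = 77.579517
  N ⇒ keep positive
  Longitude: 50 + 41.19/60 = 50.686500
  E → positive
Point 3:
  φ: 39.283′ = 0.654717°; total 86.654717
  N → positive
  Longitude: 15.73′ = 0.262167°; total 110.262167
  E ⇒ keep positive
Point 4:
  φ: 27 + 9/60 + 13.3/3600 = 27.153694
  S → negative
  Lon: 19′ + 47″ = 19.78333′; 118 + 19.78333/60 = 118.329722
  E → positive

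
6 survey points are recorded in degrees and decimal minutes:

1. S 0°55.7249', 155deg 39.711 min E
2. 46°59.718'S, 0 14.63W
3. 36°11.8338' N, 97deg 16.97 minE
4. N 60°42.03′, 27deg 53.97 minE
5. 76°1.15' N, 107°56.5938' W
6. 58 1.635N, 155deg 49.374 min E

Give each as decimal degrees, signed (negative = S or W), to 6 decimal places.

1. -0.928748, 155.661850
2. -46.995300, -0.243833
3. 36.197230, 97.282833
4. 60.700500, 27.899500
5. 76.019167, -107.943230
6. 58.027250, 155.822900

Point 1:
  φ: 55.7249′ = 0.928748°; total 0.9287483
  S ⇒ negate
  λ: 39.711′ = 0.661850°; total 155.6618500
  E ⇒ keep positive
Point 2:
  Lat: 46 + 59.718/60 = 46.9953000
  S → negative
  Longitude: 0 + 14.63/60 = 0.2438333
  W → negative
Point 3:
  Lat: 36 + 11.8338/60 = 36.1972300
  N ⇒ keep positive
  Longitude: 97 + 16.97/60 = 97.2828333
  E ⇒ keep positive
Point 4:
  Lat: 60 + 42.03/60 = 60.7005000
  N → positive
  λ: 27 + 53.97/60 = 27.8995000
  E ⇒ keep positive
Point 5:
  Lat: 76 + 1.15/60 = 76.0191667
  N ⇒ keep positive
  Longitude: 107 + 56.5938/60 = 107.9432300
  hemisphere W, so the sign is −
Point 6:
  Lat: 1.635′ = 0.027250°; total 58.0272500
  N → positive
  Longitude: 49.374′ = 0.822900°; total 155.8229000
  E ⇒ keep positive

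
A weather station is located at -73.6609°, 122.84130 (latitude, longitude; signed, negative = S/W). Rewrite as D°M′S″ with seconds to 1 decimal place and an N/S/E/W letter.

73°39′39.2″ S, 122°50′28.7″ E

Latitude is negative → S; |value| = 73.660900
Lat: whole degrees 73; 39.65400′ → 39′ and 39.240″
λ: 0.841300° → 50.47800′; 0.47800 × 60 = 28.680″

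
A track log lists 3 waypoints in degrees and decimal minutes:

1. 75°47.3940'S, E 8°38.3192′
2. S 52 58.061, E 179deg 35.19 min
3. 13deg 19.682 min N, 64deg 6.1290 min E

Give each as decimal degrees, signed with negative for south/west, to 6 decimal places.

1. -75.789900, 8.638653
2. -52.967683, 179.586500
3. 13.328033, 64.102150

Point 1:
  Latitude: 75 + 47.394/60 = 75.7899000
  hemisphere S, so the sign is −
  λ: 8 + 38.3192/60 = 8.6386533
  E → positive
Point 2:
  φ: 58.061′ = 0.967683°; total 52.9676833
  S → negative
  Longitude: 179 + 35.19/60 = 179.5865000
  E → positive
Point 3:
  φ: 19.682′ = 0.328033°; total 13.3280333
  N → positive
  Longitude: 64 + 6.129/60 = 64.1021500
  E → positive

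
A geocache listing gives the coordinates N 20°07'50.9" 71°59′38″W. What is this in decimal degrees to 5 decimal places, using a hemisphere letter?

Lat: 20° + 7/60 + 50.9/3600 = 20 + 0.116667 + 0.014139 = 20.130806
λ: 59′ + 38″ = 59.63333′; 71 + 59.63333/60 = 71.993889

20.13081° N, 71.99389° W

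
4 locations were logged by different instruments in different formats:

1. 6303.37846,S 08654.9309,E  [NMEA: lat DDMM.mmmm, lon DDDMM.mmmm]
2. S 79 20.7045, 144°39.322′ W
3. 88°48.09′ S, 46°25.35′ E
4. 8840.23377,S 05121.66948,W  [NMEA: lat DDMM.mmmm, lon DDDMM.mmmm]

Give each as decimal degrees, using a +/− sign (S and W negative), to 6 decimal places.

Point 1:
  φ: split at 2 digits → 63° and 3.37846′; 63 + 3.37846/60 = 63.0563077
  S → negative
  λ: degrees = first 3 digits = 86, minutes = 54.9309; 86 + 54.9309/60 = 86.9155150
  E ⇒ keep positive
Point 2:
  Latitude: 20.7045′ = 0.345075°; total 79.3450750
  hemisphere S, so the sign is −
  Longitude: 144 + 39.322/60 = 144.6553667
  hemisphere W, so the sign is −
Point 3:
  Latitude: 48.09′ = 0.801500°; total 88.8015000
  S ⇒ negate
  λ: 46 + 25.35/60 = 46.4225000
  E → positive
Point 4:
  Lat: degrees = first 2 digits = 88, minutes = 40.23377; 88 + 40.23377/60 = 88.6705628
  S → negative
  λ: split at 3 digits → 051° and 21.66948′; 51 + 21.66948/60 = 51.3611580
  hemisphere W, so the sign is −

1. -63.056308, 86.915515
2. -79.345075, -144.655367
3. -88.801500, 46.422500
4. -88.670563, -51.361158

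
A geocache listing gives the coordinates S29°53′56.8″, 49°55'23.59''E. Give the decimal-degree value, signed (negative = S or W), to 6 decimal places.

-29.899111, 49.923219

Lat: 29 + 53/60 + 56.8/3600 = 29.8991111
S ⇒ negate
Lon: 55′ + 23.59″ = 55.39317′; 49 + 55.39317/60 = 49.9232194
E ⇒ keep positive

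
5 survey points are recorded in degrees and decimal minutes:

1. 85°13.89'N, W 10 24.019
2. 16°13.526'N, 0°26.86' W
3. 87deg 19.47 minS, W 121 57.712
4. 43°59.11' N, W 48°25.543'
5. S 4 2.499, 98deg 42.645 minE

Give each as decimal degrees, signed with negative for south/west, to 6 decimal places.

1. 85.231500, -10.400317
2. 16.225433, -0.447667
3. -87.324500, -121.961867
4. 43.985167, -48.425717
5. -4.041650, 98.710750

Point 1:
  φ: 85 + 13.89/60 = 85.2315000
  N ⇒ keep positive
  Lon: 24.019′ = 0.400317°; total 10.4003167
  W → negative
Point 2:
  Latitude: 13.526′ = 0.225433°; total 16.2254333
  N ⇒ keep positive
  λ: 26.86′ = 0.447667°; total 0.4476667
  hemisphere W, so the sign is −
Point 3:
  φ: 87 + 19.47/60 = 87.3245000
  S ⇒ negate
  Lon: 121 + 57.712/60 = 121.9618667
  W → negative
Point 4:
  Latitude: 59.11′ = 0.985167°; total 43.9851667
  N → positive
  Longitude: 48 + 25.543/60 = 48.4257167
  W ⇒ negate
Point 5:
  Latitude: 4 + 2.499/60 = 4.0416500
  S ⇒ negate
  Longitude: 98 + 42.645/60 = 98.7107500
  E → positive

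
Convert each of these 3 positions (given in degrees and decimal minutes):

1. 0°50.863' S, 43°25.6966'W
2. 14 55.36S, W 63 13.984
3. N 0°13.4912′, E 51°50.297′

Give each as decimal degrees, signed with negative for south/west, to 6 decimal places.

Point 1:
  φ: 0 + 50.863/60 = 0.8477167
  hemisphere S, so the sign is −
  Longitude: 25.6966′ = 0.428277°; total 43.4282767
  W ⇒ negate
Point 2:
  Lat: 14 + 55.36/60 = 14.9226667
  hemisphere S, so the sign is −
  λ: 63 + 13.984/60 = 63.2330667
  W → negative
Point 3:
  Latitude: 13.4912′ = 0.224853°; total 0.2248533
  N → positive
  λ: 51 + 50.297/60 = 51.8382833
  E → positive

1. -0.847717, -43.428277
2. -14.922667, -63.233067
3. 0.224853, 51.838283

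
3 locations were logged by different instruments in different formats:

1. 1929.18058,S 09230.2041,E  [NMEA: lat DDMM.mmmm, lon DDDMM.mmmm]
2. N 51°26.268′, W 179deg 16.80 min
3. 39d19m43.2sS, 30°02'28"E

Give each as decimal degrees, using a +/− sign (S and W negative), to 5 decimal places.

Point 1:
  Lat: degrees = first 2 digits = 19, minutes = 29.18058; 19 + 29.18058/60 = 19.486343
  S → negative
  Lon: degrees = first 3 digits = 92, minutes = 30.2041; 92 + 30.2041/60 = 92.503402
  E ⇒ keep positive
Point 2:
  Lat: 51 + 26.268/60 = 51.437800
  N ⇒ keep positive
  Lon: 179 + 16.8/60 = 179.280000
  hemisphere W, so the sign is −
Point 3:
  φ: 39° + 19/60 + 43.2/3600 = 39 + 0.316667 + 0.012000 = 39.328667
  S → negative
  λ: 30° + 2/60 + 28/3600 = 30 + 0.033333 + 0.007778 = 30.041111
  E ⇒ keep positive

1. -19.48634, 92.50340
2. 51.43780, -179.28000
3. -39.32867, 30.04111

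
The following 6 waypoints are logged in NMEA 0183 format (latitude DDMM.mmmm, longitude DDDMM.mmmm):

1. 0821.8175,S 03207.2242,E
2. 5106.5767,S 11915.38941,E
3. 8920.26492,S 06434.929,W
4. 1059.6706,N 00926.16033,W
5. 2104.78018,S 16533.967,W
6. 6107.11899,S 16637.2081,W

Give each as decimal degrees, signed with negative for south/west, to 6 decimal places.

1. -8.363625, 32.120403
2. -51.109612, 119.256490
3. -89.337749, -64.582150
4. 10.994510, -9.436006
5. -21.079670, -165.566117
6. -61.118650, -166.620135

Point 1:
  Lat: split at 2 digits → 08° and 21.8175′; 8 + 21.8175/60 = 8.3636250
  hemisphere S, so the sign is −
  Lon: degrees = first 3 digits = 32, minutes = 7.2242; 32 + 7.2242/60 = 32.1204033
  E → positive
Point 2:
  Lat: degrees = first 2 digits = 51, minutes = 6.5767; 51 + 6.5767/60 = 51.1096117
  hemisphere S, so the sign is −
  Lon: degrees = first 3 digits = 119, minutes = 15.38941; 119 + 15.38941/60 = 119.2564902
  E ⇒ keep positive
Point 3:
  Latitude: degrees = first 2 digits = 89, minutes = 20.26492; 89 + 20.26492/60 = 89.3377487
  S → negative
  λ: split at 3 digits → 064° and 34.929′; 64 + 34.929/60 = 64.5821500
  W → negative
Point 4:
  Latitude: degrees = first 2 digits = 10, minutes = 59.6706; 10 + 59.6706/60 = 10.9945100
  N ⇒ keep positive
  λ: split at 3 digits → 009° and 26.16033′; 9 + 26.16033/60 = 9.4360055
  W → negative
Point 5:
  φ: degrees = first 2 digits = 21, minutes = 4.78018; 21 + 4.78018/60 = 21.0796697
  hemisphere S, so the sign is −
  Lon: degrees = first 3 digits = 165, minutes = 33.967; 165 + 33.967/60 = 165.5661167
  W → negative
Point 6:
  φ: degrees = first 2 digits = 61, minutes = 7.11899; 61 + 7.11899/60 = 61.1186498
  S → negative
  Lon: split at 3 digits → 166° and 37.2081′; 166 + 37.2081/60 = 166.6201350
  hemisphere W, so the sign is −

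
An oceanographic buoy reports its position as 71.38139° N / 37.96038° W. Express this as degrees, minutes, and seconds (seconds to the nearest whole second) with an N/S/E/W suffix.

71°22′53″ N, 37°57′37″ W

φ: 0.381390 × 60 = 22.88340′ → 22′, remainder × 60 = 53.00″
Longitude: whole degrees 37; 57.62280′ → 57′ and 37.37″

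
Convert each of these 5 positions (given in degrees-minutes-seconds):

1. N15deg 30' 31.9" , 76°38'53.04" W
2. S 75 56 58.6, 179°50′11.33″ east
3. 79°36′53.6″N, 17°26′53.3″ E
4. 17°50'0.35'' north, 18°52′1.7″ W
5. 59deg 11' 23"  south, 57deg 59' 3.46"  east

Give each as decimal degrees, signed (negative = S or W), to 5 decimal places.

1. 15.50886, -76.64807
2. -75.94961, 179.83648
3. 79.61489, 17.44814
4. 17.83343, -18.86714
5. -59.18972, 57.98429

Point 1:
  Lat: 15 + 30/60 + 31.9/3600 = 15.508861
  N → positive
  λ: 76° + 38/60 + 53.04/3600 = 76 + 0.633333 + 0.014733 = 76.648067
  hemisphere W, so the sign is −
Point 2:
  Lat: 75° + 56/60 + 58.6/3600 = 75 + 0.933333 + 0.016278 = 75.949611
  S ⇒ negate
  Longitude: 50′ + 11.33″ = 50.18883′; 179 + 50.18883/60 = 179.836481
  E ⇒ keep positive
Point 3:
  φ: 79° + 36/60 + 53.6/3600 = 79 + 0.600000 + 0.014889 = 79.614889
  N → positive
  Longitude: 17° + 26/60 + 53.3/3600 = 17 + 0.433333 + 0.014806 = 17.448139
  E ⇒ keep positive
Point 4:
  φ: 17 + 50/60 + 0.35/3600 = 17.833431
  N ⇒ keep positive
  Lon: 52′ + 1.7″ = 52.02833′; 18 + 52.02833/60 = 18.867139
  W → negative
Point 5:
  φ: 59 + 11/60 + 23/3600 = 59.189722
  S → negative
  λ: 57° + 59/60 + 3.46/3600 = 57 + 0.983333 + 0.000961 = 57.984294
  E ⇒ keep positive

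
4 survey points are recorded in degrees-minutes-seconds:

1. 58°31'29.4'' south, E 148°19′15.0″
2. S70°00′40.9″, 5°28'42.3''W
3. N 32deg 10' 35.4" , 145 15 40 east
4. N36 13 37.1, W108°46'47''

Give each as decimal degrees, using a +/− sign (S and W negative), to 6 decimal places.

1. -58.524833, 148.320833
2. -70.011361, -5.478417
3. 32.176500, 145.261111
4. 36.226972, -108.779722

Point 1:
  Lat: 58° + 31/60 + 29.4/3600 = 58 + 0.516667 + 0.008167 = 58.5248333
  S ⇒ negate
  Longitude: 148° + 19/60 + 15/3600 = 148 + 0.316667 + 0.004167 = 148.3208333
  E → positive
Point 2:
  Lat: 70° + 0/60 + 40.9/3600 = 70 + 0.000000 + 0.011361 = 70.0113611
  S ⇒ negate
  λ: 5° + 28/60 + 42.3/3600 = 5 + 0.466667 + 0.011750 = 5.4784167
  W ⇒ negate
Point 3:
  Lat: 32 + 10/60 + 35.4/3600 = 32.1765000
  N ⇒ keep positive
  Lon: 15′ + 40″ = 15.66667′; 145 + 15.66667/60 = 145.2611111
  E → positive
Point 4:
  φ: 36° + 13/60 + 37.1/3600 = 36 + 0.216667 + 0.010306 = 36.2269722
  N → positive
  λ: 108 + 46/60 + 47/3600 = 108.7797222
  W ⇒ negate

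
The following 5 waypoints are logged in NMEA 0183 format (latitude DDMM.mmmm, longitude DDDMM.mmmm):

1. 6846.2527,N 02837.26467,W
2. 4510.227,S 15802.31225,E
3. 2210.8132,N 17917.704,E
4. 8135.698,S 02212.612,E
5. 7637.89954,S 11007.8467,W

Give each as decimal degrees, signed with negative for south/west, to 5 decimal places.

1. 68.77088, -28.62108
2. -45.17045, 158.03854
3. 22.18022, 179.29507
4. -81.59497, 22.21020
5. -76.63166, -110.13078

Point 1:
  Latitude: degrees = first 2 digits = 68, minutes = 46.2527; 68 + 46.2527/60 = 68.770878
  N ⇒ keep positive
  Lon: split at 3 digits → 028° and 37.26467′; 28 + 37.26467/60 = 28.621078
  W ⇒ negate
Point 2:
  Latitude: split at 2 digits → 45° and 10.227′; 45 + 10.227/60 = 45.170450
  S → negative
  λ: degrees = first 3 digits = 158, minutes = 2.31225; 158 + 2.31225/60 = 158.038538
  E → positive
Point 3:
  Latitude: degrees = first 2 digits = 22, minutes = 10.8132; 22 + 10.8132/60 = 22.180220
  N → positive
  λ: degrees = first 3 digits = 179, minutes = 17.704; 179 + 17.704/60 = 179.295067
  E ⇒ keep positive
Point 4:
  φ: split at 2 digits → 81° and 35.698′; 81 + 35.698/60 = 81.594967
  hemisphere S, so the sign is −
  Lon: split at 3 digits → 022° and 12.612′; 22 + 12.612/60 = 22.210200
  E ⇒ keep positive
Point 5:
  Lat: split at 2 digits → 76° and 37.89954′; 76 + 37.89954/60 = 76.631659
  hemisphere S, so the sign is −
  λ: degrees = first 3 digits = 110, minutes = 7.8467; 110 + 7.8467/60 = 110.130778
  W → negative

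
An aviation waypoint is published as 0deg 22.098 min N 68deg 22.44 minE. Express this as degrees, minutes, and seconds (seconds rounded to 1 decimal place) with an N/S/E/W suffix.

φ: 22.09800′ → 22′ and 0.09800 × 60 = 5.880″
Longitude: 22.44000′ → 22′ and 0.44000 × 60 = 26.400″

0°22′5.9″ N, 68°22′26.4″ E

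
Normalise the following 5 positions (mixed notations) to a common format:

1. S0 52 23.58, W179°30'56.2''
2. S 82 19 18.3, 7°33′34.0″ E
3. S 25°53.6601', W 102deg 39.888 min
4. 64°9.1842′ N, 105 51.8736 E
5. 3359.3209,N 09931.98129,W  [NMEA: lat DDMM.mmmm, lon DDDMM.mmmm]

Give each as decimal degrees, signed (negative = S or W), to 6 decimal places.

1. -0.873217, -179.515611
2. -82.321750, 7.559444
3. -25.894335, -102.664800
4. 64.153070, 105.864560
5. 33.988682, -99.533022

Point 1:
  φ: 0 + 52/60 + 23.58/3600 = 0.8732167
  hemisphere S, so the sign is −
  Lon: 179° + 30/60 + 56.2/3600 = 179 + 0.500000 + 0.015611 = 179.5156111
  W ⇒ negate
Point 2:
  Lat: 82 + 19/60 + 18.3/3600 = 82.3217500
  S → negative
  Longitude: 7 + 33/60 + 34/3600 = 7.5594444
  E → positive
Point 3:
  Lat: 53.6601′ = 0.894335°; total 25.8943350
  hemisphere S, so the sign is −
  λ: 102 + 39.888/60 = 102.6648000
  W → negative
Point 4:
  Lat: 9.1842′ = 0.153070°; total 64.1530700
  N ⇒ keep positive
  Lon: 105 + 51.8736/60 = 105.8645600
  E → positive
Point 5:
  φ: degrees = first 2 digits = 33, minutes = 59.3209; 33 + 59.3209/60 = 33.9886817
  N ⇒ keep positive
  Longitude: split at 3 digits → 099° and 31.98129′; 99 + 31.98129/60 = 99.5330215
  W → negative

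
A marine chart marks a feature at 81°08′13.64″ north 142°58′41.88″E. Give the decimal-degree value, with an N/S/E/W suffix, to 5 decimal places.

81.13712° N, 142.97830° E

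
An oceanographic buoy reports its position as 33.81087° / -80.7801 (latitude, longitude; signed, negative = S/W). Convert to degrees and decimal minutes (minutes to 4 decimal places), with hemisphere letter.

φ: 33° + 0.810870 × 60 = 33° 48.652200′
Longitude is negative → W; |value| = 80.780100
λ: 80° + 0.780100 × 60 = 80° 46.806000′

33° 48.6522′ N, 80° 46.8060′ W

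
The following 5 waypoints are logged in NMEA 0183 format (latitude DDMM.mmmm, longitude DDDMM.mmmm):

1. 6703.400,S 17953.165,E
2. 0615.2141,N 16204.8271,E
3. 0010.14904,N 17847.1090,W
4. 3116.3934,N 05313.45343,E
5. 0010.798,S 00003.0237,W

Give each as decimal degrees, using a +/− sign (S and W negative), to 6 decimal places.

1. -67.056667, 179.886083
2. 6.253568, 162.080452
3. 0.169151, -178.785150
4. 31.273223, 53.224224
5. -0.179967, -0.050395

Point 1:
  φ: degrees = first 2 digits = 67, minutes = 3.4; 67 + 3.4/60 = 67.0566667
  S ⇒ negate
  Longitude: split at 3 digits → 179° and 53.165′; 179 + 53.165/60 = 179.8860833
  E → positive
Point 2:
  Lat: degrees = first 2 digits = 6, minutes = 15.2141; 6 + 15.2141/60 = 6.2535683
  N ⇒ keep positive
  λ: split at 3 digits → 162° and 4.8271′; 162 + 4.8271/60 = 162.0804517
  E → positive
Point 3:
  φ: degrees = first 2 digits = 0, minutes = 10.14904; 0 + 10.14904/60 = 0.1691507
  N ⇒ keep positive
  λ: degrees = first 3 digits = 178, minutes = 47.109; 178 + 47.109/60 = 178.7851500
  hemisphere W, so the sign is −
Point 4:
  Lat: degrees = first 2 digits = 31, minutes = 16.3934; 31 + 16.3934/60 = 31.2732233
  N → positive
  Longitude: degrees = first 3 digits = 53, minutes = 13.45343; 53 + 13.45343/60 = 53.2242238
  E ⇒ keep positive
Point 5:
  Lat: degrees = first 2 digits = 0, minutes = 10.798; 0 + 10.798/60 = 0.1799667
  hemisphere S, so the sign is −
  Longitude: split at 3 digits → 000° and 3.0237′; 0 + 3.0237/60 = 0.0503950
  W → negative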